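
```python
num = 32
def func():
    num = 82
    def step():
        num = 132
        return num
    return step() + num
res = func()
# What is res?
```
214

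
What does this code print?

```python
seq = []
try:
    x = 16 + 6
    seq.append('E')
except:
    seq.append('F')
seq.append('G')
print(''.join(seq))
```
EG

No exception, try block completes normally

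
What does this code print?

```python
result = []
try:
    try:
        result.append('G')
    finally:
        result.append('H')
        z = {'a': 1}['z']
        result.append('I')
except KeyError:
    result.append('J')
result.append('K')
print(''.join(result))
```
GHJK

Exception in inner finally caught by outer except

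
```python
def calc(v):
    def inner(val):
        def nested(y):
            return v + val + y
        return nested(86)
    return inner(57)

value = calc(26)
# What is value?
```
169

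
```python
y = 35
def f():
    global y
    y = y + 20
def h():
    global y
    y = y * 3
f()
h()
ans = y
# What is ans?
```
165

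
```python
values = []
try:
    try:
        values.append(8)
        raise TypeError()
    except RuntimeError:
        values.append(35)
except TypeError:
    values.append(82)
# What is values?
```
[8, 82]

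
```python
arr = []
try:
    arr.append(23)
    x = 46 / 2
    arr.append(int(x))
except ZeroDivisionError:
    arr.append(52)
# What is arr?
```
[23, 23]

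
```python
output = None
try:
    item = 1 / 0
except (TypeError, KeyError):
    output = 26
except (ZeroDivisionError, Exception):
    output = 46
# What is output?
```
46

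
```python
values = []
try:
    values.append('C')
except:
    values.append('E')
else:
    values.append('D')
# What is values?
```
['C', 'D']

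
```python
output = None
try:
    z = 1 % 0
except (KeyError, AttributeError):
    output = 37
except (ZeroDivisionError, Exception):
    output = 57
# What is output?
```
57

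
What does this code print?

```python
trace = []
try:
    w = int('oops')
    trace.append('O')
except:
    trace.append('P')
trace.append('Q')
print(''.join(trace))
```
PQ

Exception raised in try, caught by bare except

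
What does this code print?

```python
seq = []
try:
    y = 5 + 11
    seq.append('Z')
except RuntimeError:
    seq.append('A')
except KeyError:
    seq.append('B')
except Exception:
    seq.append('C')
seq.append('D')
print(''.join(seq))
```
ZD

No exception, try block completes normally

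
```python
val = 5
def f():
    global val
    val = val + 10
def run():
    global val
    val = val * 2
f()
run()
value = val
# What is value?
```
30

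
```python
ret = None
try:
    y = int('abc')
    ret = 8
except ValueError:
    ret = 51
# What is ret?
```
51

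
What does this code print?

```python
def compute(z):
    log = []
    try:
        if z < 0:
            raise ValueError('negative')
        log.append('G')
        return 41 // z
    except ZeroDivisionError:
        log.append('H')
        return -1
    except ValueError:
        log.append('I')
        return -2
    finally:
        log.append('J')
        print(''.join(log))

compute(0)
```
GHJ

z=0 causes ZeroDivisionError, caught, finally prints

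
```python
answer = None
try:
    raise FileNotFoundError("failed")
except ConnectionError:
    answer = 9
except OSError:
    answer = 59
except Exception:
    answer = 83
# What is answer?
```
59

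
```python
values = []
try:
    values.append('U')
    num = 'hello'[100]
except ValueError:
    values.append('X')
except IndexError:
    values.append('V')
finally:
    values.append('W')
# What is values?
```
['U', 'V', 'W']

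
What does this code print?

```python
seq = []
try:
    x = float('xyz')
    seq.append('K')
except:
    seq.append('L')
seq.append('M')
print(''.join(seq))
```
LM

Exception raised in try, caught by bare except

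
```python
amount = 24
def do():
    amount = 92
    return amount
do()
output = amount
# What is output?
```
24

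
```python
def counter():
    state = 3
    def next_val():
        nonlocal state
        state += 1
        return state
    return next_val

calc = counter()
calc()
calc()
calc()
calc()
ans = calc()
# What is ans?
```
8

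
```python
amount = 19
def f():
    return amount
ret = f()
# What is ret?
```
19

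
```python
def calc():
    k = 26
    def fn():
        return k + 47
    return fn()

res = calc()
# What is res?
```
73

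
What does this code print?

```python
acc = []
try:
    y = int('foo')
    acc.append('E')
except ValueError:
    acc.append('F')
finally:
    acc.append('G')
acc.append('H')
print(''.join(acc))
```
FGH

finally always runs, even after exception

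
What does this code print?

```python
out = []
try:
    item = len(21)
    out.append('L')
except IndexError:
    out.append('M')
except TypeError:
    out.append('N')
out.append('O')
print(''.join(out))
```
NO

TypeError is caught by its specific handler, not IndexError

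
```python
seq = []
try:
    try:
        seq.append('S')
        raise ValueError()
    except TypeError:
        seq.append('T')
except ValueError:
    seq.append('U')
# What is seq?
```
['S', 'U']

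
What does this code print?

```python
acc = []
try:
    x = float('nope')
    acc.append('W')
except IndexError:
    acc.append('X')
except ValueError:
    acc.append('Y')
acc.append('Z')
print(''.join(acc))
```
YZ

ValueError is caught by its specific handler, not IndexError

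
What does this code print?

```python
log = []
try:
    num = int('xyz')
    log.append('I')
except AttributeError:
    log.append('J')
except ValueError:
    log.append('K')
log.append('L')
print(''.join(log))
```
KL

ValueError is caught by its specific handler, not AttributeError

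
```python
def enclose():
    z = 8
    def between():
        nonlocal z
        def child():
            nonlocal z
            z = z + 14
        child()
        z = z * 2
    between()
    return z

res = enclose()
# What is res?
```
44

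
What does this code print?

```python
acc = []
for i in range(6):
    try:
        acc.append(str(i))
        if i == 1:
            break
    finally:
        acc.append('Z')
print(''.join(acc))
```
0Z1Z

finally runs even when breaking out of loop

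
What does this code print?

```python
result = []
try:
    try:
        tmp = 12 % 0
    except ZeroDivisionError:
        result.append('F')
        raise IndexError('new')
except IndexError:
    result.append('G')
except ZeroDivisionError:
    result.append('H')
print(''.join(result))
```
FG

New IndexError raised, caught by outer IndexError handler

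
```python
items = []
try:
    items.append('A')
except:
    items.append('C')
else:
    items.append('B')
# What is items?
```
['A', 'B']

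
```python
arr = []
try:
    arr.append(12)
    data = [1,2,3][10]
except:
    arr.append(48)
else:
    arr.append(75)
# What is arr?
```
[12, 48]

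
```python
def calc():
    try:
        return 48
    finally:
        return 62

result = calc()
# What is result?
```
62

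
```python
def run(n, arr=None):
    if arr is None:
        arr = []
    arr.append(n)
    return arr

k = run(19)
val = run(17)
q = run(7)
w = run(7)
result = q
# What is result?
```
[7]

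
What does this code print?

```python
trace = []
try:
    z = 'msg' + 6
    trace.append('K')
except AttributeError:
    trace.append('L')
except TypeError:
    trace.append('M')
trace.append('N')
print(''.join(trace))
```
MN

TypeError is caught by its specific handler, not AttributeError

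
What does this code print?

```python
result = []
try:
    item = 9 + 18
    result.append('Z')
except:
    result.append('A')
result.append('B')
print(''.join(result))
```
ZB

No exception, try block completes normally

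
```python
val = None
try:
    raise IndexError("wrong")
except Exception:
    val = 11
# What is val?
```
11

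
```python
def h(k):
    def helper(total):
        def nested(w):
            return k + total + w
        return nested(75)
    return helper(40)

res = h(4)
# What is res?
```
119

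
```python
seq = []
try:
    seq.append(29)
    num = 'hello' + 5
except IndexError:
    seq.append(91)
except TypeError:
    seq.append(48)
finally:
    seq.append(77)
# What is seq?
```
[29, 48, 77]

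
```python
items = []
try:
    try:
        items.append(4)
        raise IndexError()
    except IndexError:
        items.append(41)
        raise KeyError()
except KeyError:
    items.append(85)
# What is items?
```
[4, 41, 85]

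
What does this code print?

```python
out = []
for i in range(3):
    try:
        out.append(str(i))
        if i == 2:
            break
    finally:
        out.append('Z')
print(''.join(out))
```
0Z1Z2Z

finally runs even when breaking out of loop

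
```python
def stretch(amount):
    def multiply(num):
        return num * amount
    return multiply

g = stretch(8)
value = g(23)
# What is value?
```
184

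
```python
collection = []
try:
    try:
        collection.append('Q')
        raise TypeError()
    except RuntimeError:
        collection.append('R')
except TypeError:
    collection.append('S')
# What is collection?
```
['Q', 'S']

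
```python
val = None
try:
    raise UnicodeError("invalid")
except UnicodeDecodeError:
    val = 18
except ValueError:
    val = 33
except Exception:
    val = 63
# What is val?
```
33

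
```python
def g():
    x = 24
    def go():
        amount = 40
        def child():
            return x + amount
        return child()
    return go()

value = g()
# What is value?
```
64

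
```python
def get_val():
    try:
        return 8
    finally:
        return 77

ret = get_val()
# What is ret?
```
77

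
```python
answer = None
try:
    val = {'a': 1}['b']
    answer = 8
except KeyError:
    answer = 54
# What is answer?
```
54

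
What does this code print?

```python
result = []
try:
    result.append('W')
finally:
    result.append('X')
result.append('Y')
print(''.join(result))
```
WXY

try/finally without except, no exception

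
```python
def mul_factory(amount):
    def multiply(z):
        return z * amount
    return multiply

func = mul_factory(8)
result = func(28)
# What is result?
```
224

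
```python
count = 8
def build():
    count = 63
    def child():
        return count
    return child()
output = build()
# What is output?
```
63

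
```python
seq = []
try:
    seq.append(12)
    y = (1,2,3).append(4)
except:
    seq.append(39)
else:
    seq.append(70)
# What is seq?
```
[12, 39]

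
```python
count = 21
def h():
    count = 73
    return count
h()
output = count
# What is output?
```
21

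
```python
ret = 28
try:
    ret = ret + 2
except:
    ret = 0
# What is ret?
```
30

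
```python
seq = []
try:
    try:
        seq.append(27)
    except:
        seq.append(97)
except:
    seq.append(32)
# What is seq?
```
[27]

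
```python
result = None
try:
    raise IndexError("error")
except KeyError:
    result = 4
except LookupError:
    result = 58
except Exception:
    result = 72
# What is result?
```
58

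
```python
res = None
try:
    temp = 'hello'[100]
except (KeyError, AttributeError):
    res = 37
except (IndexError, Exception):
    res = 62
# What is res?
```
62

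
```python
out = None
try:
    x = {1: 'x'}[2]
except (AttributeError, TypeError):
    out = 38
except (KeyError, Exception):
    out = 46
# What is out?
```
46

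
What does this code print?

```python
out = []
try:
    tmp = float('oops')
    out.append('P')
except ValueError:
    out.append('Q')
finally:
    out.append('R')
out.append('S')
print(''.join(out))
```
QRS

finally always runs, even after exception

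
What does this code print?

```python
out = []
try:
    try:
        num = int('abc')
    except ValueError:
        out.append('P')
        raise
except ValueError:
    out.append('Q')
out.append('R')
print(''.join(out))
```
PQR

raise without argument re-raises current exception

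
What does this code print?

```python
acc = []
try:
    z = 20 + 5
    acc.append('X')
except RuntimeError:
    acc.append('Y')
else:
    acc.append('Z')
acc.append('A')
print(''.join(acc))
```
XZA

else block runs when no exception occurs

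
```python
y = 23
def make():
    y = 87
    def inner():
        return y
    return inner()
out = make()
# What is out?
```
87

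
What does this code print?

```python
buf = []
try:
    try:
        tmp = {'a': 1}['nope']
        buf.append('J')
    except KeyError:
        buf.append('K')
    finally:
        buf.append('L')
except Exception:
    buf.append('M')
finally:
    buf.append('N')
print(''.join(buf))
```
KLN

Both finally blocks run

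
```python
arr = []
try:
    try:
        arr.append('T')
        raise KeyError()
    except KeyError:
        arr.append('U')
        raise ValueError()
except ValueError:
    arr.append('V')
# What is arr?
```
['T', 'U', 'V']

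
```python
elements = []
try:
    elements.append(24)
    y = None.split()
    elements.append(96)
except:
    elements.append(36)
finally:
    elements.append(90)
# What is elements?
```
[24, 36, 90]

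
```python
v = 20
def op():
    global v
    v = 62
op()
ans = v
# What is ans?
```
62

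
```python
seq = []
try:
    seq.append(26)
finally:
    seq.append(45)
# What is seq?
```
[26, 45]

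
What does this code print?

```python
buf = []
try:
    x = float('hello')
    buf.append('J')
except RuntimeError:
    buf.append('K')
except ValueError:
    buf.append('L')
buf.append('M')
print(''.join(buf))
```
LM

ValueError is caught by its specific handler, not RuntimeError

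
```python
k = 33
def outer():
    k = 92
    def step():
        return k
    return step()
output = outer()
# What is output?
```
92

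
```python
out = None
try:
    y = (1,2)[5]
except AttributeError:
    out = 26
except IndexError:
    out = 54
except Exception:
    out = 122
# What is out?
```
54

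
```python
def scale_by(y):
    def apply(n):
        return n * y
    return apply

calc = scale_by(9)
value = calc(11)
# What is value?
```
99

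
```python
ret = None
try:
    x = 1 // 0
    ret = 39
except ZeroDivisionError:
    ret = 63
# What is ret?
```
63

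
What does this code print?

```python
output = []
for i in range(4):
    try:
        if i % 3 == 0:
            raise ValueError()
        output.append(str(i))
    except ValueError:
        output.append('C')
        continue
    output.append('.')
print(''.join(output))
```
C1.2.C

continue in except skips rest of loop body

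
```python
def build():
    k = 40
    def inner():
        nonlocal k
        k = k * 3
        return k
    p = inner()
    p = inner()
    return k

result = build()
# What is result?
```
360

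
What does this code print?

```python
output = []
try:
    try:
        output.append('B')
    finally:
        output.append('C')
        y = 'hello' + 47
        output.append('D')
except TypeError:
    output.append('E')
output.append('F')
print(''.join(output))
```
BCEF

Exception in inner finally caught by outer except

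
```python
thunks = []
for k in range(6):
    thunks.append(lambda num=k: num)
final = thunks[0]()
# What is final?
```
0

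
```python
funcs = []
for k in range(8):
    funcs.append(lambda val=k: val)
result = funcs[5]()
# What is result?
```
5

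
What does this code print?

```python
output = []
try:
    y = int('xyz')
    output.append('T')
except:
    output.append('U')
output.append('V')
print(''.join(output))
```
UV

Exception raised in try, caught by bare except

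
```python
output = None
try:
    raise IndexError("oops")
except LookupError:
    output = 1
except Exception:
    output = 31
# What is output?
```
1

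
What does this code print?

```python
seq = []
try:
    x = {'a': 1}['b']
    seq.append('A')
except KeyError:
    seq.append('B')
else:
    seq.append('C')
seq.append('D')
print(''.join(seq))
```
BD

else block skipped when exception is caught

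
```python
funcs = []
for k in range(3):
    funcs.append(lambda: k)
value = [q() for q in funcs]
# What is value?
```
[2, 2, 2]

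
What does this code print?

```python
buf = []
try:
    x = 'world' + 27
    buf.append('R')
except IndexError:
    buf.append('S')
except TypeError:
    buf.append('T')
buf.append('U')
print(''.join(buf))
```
TU

TypeError is caught by its specific handler, not IndexError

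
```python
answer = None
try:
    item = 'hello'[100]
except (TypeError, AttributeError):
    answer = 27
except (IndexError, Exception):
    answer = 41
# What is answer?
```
41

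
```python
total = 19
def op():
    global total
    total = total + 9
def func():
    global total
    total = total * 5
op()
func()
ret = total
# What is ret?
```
140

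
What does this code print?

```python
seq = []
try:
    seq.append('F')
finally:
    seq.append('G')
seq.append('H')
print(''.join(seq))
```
FGH

try/finally without except, no exception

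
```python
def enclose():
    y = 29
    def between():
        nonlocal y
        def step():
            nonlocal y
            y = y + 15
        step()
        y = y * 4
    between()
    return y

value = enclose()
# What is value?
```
176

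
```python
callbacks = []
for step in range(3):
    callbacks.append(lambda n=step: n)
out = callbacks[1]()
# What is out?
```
1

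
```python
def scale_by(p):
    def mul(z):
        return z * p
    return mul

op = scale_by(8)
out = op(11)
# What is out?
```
88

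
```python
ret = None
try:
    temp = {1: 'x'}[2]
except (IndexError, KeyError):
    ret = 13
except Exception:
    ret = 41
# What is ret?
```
13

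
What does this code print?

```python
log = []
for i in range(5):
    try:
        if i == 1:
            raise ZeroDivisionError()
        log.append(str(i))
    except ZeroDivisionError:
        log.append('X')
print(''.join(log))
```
0X234

Exception on i=1 caught, loop continues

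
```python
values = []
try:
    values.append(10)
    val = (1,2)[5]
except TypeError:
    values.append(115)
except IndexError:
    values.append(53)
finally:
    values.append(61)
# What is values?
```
[10, 53, 61]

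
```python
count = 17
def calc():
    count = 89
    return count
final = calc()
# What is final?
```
89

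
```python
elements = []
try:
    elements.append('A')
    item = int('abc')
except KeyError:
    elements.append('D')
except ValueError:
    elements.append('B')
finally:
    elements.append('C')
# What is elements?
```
['A', 'B', 'C']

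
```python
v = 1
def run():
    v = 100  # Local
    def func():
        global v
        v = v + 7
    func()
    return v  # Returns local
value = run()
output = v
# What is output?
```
8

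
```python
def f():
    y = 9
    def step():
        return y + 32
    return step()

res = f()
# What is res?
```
41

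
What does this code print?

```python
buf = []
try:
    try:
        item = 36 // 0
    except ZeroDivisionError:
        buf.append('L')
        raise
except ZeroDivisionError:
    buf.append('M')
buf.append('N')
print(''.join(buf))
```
LMN

raise without argument re-raises current exception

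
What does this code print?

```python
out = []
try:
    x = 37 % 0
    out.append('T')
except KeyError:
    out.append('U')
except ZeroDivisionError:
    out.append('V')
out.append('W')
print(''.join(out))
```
VW

ZeroDivisionError is caught by its specific handler, not KeyError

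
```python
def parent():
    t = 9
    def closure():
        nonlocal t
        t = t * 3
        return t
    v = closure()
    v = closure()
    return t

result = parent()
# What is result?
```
81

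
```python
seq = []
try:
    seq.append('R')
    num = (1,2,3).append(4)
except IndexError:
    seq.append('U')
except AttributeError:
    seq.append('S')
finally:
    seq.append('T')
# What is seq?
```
['R', 'S', 'T']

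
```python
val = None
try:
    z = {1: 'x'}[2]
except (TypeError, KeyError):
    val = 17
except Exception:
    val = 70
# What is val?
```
17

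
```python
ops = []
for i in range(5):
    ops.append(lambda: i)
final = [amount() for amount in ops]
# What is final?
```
[4, 4, 4, 4, 4]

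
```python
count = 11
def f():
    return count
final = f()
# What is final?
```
11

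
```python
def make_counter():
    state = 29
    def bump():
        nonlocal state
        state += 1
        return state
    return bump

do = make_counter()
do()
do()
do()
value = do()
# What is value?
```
33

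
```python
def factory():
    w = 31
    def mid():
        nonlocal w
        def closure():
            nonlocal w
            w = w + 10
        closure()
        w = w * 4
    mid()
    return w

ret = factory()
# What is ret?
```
164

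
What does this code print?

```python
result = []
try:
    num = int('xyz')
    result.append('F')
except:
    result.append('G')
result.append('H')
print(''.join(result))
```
GH

Exception raised in try, caught by bare except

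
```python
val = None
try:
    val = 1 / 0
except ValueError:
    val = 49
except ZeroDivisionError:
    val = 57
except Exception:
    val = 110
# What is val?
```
57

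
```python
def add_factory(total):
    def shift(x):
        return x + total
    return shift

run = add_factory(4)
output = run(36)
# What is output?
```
40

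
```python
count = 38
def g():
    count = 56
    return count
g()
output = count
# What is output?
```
38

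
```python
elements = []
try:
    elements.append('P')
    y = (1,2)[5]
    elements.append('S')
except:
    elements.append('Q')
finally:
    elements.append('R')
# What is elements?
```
['P', 'Q', 'R']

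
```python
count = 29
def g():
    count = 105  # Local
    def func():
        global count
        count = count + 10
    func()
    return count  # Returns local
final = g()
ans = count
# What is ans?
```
39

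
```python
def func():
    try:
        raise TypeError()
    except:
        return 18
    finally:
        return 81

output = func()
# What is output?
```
81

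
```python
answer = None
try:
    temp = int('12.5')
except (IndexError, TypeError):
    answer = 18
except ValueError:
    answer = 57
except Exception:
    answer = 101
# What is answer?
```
57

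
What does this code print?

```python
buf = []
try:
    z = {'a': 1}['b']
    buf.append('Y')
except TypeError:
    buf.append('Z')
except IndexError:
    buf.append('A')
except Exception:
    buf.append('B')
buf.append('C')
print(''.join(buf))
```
BC

KeyError not specifically caught, falls to Exception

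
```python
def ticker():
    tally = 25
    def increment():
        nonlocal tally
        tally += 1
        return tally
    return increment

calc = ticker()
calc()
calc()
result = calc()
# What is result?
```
28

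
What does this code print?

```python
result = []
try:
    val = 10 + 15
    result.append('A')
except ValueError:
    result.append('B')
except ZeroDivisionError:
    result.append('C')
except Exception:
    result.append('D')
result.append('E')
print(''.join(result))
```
AE

No exception, try block completes normally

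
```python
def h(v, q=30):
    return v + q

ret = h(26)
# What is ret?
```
56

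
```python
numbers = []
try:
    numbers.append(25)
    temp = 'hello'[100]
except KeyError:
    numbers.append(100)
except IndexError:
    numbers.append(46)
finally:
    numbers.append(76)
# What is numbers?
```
[25, 46, 76]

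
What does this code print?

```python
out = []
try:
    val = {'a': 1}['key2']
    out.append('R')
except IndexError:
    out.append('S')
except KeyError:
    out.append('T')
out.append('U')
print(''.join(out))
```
TU

KeyError is caught by its specific handler, not IndexError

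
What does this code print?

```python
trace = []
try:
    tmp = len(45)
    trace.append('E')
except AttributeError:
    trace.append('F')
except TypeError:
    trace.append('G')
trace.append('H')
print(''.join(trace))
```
GH

TypeError is caught by its specific handler, not AttributeError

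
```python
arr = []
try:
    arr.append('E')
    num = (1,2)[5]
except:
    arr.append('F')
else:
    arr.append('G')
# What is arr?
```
['E', 'F']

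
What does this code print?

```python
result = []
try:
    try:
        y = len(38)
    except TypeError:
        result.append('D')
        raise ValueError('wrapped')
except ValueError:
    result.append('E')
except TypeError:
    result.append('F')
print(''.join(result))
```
DE

New ValueError raised, caught by outer ValueError handler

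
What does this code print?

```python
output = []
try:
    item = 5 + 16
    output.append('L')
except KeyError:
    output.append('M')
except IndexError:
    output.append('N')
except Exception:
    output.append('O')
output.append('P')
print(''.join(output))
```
LP

No exception, try block completes normally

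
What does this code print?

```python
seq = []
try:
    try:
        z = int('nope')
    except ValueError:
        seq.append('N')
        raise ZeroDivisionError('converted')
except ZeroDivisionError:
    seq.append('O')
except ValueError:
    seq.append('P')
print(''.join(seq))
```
NO

New ZeroDivisionError raised, caught by outer ZeroDivisionError handler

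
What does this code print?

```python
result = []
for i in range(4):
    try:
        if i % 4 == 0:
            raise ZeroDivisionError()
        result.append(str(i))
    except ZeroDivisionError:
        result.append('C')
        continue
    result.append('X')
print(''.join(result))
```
C1X2X3X

continue in except skips rest of loop body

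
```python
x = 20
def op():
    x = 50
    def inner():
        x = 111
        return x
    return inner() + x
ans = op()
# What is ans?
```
161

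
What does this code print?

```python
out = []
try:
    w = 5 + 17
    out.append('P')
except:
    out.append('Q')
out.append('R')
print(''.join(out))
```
PR

No exception, try block completes normally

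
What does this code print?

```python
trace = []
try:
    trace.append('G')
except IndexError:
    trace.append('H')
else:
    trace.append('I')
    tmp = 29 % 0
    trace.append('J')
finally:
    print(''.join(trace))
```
GI

Try succeeds, else appends 'I', ZeroDivisionError in else is uncaught, finally prints before exception propagates ('J' never appended)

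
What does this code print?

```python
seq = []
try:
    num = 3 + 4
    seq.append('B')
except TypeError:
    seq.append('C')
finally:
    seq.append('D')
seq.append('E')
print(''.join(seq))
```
BDE

finally runs after normal execution too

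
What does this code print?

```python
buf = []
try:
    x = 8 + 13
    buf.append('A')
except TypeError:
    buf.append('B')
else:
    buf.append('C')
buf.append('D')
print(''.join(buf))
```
ACD

else block runs when no exception occurs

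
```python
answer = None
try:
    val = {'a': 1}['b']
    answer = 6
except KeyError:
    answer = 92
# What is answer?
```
92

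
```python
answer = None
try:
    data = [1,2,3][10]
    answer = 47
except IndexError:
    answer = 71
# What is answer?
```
71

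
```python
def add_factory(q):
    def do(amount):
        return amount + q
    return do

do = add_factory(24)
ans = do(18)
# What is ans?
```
42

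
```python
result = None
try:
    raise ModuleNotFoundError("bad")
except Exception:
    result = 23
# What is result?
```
23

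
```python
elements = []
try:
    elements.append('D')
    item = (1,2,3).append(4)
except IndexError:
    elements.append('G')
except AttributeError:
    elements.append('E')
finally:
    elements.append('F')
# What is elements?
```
['D', 'E', 'F']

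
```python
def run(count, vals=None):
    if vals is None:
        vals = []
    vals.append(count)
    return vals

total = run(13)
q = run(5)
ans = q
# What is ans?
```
[5]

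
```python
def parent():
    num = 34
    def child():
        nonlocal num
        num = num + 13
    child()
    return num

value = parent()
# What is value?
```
47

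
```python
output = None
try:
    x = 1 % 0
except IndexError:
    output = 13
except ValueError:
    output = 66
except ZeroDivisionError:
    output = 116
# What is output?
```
116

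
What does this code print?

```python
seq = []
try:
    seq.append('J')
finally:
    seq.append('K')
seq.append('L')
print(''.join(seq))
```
JKL

try/finally without except, no exception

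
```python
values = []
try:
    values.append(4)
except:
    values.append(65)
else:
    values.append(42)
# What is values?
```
[4, 42]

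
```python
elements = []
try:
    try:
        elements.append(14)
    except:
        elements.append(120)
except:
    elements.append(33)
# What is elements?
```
[14]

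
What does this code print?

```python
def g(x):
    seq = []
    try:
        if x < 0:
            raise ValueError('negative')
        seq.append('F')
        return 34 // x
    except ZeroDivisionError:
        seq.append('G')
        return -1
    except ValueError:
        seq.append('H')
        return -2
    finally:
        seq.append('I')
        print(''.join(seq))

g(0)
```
FGI

x=0 causes ZeroDivisionError, caught, finally prints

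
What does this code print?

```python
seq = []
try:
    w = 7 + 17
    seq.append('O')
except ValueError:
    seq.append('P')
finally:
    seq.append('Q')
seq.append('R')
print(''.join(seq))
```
OQR

finally runs after normal execution too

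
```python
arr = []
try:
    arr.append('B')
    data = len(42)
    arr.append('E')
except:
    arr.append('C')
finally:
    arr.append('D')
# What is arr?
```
['B', 'C', 'D']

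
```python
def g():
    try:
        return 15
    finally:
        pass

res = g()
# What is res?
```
15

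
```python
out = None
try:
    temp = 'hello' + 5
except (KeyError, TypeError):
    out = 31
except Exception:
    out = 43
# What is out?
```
31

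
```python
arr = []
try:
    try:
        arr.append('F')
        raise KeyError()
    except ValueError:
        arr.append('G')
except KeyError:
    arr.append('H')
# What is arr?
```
['F', 'H']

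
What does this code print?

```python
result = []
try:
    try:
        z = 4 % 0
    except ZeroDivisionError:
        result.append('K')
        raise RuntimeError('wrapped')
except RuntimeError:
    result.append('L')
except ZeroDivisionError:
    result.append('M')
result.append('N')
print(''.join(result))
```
KLN

RuntimeError raised and caught, original ZeroDivisionError not re-raised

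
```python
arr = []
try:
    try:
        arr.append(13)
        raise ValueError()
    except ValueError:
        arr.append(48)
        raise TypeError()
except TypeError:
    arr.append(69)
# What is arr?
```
[13, 48, 69]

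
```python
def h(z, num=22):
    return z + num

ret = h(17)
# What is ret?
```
39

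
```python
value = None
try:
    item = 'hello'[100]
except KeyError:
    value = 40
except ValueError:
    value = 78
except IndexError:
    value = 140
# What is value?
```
140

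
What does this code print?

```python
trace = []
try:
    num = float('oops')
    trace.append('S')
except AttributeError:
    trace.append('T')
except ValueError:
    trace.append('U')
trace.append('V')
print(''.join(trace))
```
UV

ValueError is caught by its specific handler, not AttributeError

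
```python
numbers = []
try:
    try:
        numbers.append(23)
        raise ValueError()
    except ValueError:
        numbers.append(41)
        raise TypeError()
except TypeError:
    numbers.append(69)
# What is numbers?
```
[23, 41, 69]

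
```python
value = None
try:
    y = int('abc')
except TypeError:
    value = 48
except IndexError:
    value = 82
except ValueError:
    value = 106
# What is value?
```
106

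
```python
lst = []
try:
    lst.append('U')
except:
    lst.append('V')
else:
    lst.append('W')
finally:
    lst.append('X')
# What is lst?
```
['U', 'W', 'X']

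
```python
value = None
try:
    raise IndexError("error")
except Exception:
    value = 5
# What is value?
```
5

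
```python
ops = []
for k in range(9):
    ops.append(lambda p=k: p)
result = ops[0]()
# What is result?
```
0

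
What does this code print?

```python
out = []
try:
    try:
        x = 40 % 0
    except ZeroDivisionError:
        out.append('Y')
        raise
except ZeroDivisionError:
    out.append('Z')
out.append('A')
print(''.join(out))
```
YZA

raise without argument re-raises current exception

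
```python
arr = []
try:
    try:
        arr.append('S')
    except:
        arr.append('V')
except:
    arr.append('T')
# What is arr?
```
['S']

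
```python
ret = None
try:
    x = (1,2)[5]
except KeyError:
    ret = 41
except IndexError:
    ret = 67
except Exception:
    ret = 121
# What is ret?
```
67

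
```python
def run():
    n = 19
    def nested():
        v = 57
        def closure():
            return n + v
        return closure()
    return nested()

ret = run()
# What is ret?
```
76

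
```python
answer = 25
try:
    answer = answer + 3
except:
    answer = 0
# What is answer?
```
28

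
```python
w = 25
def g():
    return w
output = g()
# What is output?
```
25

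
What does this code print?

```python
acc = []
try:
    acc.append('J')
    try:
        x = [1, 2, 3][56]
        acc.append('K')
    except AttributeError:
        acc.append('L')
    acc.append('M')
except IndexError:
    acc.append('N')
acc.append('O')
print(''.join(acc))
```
JNO

Inner handler doesn't match, propagates to outer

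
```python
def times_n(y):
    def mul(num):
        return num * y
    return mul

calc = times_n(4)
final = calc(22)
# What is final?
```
88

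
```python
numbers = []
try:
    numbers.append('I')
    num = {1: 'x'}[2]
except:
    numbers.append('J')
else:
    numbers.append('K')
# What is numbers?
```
['I', 'J']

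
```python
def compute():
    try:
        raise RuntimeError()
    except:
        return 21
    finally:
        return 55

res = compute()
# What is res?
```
55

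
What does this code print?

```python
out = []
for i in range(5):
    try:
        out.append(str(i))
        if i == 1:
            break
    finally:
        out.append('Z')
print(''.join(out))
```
0Z1Z

finally runs even when breaking out of loop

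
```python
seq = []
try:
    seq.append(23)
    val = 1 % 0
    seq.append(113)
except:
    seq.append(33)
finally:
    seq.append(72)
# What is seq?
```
[23, 33, 72]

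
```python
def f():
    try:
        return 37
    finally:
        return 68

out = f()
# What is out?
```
68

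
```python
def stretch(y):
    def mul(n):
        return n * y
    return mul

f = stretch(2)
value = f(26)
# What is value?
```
52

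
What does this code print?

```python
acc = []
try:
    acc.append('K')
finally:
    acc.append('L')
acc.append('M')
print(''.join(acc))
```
KLM

try/finally without except, no exception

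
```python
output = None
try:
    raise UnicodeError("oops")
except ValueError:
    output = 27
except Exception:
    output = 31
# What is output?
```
27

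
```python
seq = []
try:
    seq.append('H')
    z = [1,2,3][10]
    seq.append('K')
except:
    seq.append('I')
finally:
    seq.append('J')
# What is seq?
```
['H', 'I', 'J']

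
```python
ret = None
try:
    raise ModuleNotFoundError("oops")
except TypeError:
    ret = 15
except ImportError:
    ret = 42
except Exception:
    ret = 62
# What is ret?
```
42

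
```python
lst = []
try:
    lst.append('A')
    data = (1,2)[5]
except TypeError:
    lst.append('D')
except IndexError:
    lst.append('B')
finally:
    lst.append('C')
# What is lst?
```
['A', 'B', 'C']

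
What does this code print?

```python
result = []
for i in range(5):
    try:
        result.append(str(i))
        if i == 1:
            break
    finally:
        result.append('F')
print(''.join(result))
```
0F1F

finally runs even when breaking out of loop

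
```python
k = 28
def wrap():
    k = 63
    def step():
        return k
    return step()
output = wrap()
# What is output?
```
63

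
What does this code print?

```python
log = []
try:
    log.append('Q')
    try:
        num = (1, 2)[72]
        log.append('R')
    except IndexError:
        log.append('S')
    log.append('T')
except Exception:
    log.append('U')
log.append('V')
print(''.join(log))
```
QSTV

Inner exception caught by inner handler, outer continues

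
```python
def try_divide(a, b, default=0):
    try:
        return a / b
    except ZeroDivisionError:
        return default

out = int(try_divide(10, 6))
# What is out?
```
1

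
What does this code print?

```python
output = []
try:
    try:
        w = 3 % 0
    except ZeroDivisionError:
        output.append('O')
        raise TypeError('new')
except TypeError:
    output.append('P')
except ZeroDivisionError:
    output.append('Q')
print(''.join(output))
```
OP

New TypeError raised, caught by outer TypeError handler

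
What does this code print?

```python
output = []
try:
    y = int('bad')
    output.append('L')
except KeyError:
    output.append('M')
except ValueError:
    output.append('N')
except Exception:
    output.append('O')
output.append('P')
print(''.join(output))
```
NP

ValueError matches before generic Exception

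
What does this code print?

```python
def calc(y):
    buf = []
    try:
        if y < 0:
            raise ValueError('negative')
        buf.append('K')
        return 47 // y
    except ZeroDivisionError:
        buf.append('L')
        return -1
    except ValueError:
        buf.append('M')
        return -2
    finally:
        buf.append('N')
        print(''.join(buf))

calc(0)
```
KLN

y=0 causes ZeroDivisionError, caught, finally prints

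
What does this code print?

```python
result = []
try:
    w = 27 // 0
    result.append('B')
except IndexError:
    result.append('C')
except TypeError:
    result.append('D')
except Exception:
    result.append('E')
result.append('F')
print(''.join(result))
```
EF

ZeroDivisionError not specifically caught, falls to Exception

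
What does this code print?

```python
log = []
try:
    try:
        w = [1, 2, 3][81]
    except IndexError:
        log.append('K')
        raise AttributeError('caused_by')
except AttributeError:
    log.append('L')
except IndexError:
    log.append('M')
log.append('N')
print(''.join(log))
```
KLN

AttributeError raised and caught, original IndexError not re-raised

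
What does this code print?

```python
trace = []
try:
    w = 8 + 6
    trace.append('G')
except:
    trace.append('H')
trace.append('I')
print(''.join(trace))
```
GI

No exception, try block completes normally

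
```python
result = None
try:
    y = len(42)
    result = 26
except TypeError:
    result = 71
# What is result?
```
71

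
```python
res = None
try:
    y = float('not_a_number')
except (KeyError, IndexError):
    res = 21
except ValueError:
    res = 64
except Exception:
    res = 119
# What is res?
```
64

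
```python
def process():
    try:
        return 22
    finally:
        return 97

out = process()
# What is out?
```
97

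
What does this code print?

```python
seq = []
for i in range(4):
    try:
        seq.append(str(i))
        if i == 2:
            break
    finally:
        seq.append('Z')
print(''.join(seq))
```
0Z1Z2Z

finally runs even when breaking out of loop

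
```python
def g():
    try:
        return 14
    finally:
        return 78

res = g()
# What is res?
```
78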